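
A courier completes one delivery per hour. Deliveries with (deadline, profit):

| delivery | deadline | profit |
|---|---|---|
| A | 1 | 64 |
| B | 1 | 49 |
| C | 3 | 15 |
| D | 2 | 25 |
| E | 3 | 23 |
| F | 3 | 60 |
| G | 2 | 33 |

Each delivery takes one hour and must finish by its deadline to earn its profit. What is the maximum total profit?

Take jobs in profit order; each goes to the latest open slot no later than its deadline.
Profit order: A=64 F=60 B=49 G=33 D=25 E=23 C=15
Assign: A→slot 1, F→slot 3, B skipped, G→slot 2, D skipped, E skipped, C skipped.
Slots: [1:A] [2:G] [3:F]
Profit = 64 + 33 + 60 = 157

157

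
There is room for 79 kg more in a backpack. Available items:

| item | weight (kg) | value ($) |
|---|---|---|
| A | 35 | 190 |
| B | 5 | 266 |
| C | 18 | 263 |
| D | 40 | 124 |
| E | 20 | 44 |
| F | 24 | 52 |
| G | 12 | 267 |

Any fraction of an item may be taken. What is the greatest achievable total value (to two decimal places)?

Ratios (sorted): B 53.20, G 22.25, C 14.61, A 5.43, D 3.10, E 2.20, F 2.17
take B (5 @ 266); take G (12 @ 267); take C (18 @ 263); take A (35 @ 190); take 9/40 of D → 27.90. Capacity used 79/79.
Total value = 1013.90

1013.90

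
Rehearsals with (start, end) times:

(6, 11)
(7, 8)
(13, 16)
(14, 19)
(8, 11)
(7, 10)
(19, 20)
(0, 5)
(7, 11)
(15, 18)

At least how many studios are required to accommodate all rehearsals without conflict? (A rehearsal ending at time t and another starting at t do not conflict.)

4

The answer is the maximum number of intervals overlapping at any instant.
starts: [0, 6, 7, 7, 7, 8, 13, 14, 15, 19]
ends:   [5, 8, 10, 11, 11, 11, 16, 18, 19, 20]
s0→1 e5→0 s6→1 s7→2 s7→3 s7→4  — peak 4.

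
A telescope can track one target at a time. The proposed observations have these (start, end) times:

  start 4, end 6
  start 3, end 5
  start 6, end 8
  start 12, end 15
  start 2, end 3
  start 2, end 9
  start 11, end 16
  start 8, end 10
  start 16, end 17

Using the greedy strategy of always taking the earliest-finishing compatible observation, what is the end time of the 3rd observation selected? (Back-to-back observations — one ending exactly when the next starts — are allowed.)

Sort by end time and greedily take each interval whose start is ≥ the last chosen end.
By end time: (2,3), (3,5), (4,6), (6,8), (2,9), (8,10), (12,15), (11,16), (16,17).
Pick (2,3); next start ≥ 3 → (3,5); next start ≥ 5 → (6,8); next start ≥ 8 → (8,10); next start ≥ 10 → (12,15); next start ≥ 15 → (16,17).
Selected: (2,3) (3,5) (6,8) (8,10) (12,15) (16,17)

8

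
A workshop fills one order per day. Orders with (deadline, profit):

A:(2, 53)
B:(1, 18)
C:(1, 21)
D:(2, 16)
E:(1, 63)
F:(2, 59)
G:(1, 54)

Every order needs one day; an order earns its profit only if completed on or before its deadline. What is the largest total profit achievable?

Profit order: E=63 F=59 G=54 A=53 C=21 B=18 D=16
Assign: E→slot 1, F→slot 2, G skipped, A skipped, C skipped, B skipped, D skipped.
Slots: [1:E] [2:F]
Profit = 63 + 59 = 122

122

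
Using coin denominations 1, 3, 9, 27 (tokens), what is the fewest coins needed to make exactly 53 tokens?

7

53 − 1×27→26 − 2×9→8 − 2×3→2 − 2×1→0
Total coins = 1 + 2 + 2 + 2 = 7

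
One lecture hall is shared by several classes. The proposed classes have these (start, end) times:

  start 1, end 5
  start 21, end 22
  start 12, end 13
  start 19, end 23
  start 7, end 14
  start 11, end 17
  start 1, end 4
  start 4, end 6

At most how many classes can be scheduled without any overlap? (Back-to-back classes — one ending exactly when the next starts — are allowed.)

4

Sort by end time and greedily take each interval whose start is ≥ the last chosen end.
Sorted by end: (1,4)  (1,5)  (4,6)  (12,13)  (7,14)  (11,17)  (21,22)  (19,23)
take (1,4); take (4,6); take (12,13); take (21,22); skip (19,23).
Selected 4 classes.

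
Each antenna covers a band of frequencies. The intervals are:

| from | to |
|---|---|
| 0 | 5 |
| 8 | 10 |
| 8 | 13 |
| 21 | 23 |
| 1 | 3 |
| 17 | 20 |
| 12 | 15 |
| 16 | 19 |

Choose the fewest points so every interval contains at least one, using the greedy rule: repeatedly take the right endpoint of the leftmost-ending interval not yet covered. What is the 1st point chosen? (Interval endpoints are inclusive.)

Process intervals by earliest right end; each time one isn't hit yet, stab at its right endpoint.
Sorted: [1,3] [0,5] [8,10] [8,13] [12,15] [16,19] [17,20] [21,23]
{[1,3],[0,5]} hit by 3; {[8,10],[8,13]} hit by 10; {[12,15]} hit by 15; {[16,19],[17,20]} hit by 19; {[21,23]} hit by 23.
Points: 3, 10, 15, 19, 23 (5 total).

3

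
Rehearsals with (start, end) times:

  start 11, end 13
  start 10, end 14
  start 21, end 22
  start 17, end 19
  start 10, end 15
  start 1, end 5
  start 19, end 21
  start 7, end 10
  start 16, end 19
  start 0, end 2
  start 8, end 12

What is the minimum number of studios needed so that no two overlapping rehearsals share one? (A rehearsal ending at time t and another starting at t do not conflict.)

4

The answer is the maximum number of intervals overlapping at any instant.
Events (time:±→running): 0:+→1 1:+→2 2:-→1 5:-→0 7:+→1 8:+→2 10:-→1 10:+→2 10:+→3 11:+→4 … peak 4.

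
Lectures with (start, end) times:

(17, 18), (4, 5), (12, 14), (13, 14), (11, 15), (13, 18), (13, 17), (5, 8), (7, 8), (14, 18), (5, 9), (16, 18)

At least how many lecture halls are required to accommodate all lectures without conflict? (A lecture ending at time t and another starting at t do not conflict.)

Count concurrent intervals with a sweep; the peak is the room count.
Events (time:±→running): 4:+→1 5:-→0 5:+→1 5:+→2 7:+→3 8:-→2 8:-→1 9:-→0 11:+→1 12:+→2 13:+→3 13:+→4 13:+→5 … peak 5.

5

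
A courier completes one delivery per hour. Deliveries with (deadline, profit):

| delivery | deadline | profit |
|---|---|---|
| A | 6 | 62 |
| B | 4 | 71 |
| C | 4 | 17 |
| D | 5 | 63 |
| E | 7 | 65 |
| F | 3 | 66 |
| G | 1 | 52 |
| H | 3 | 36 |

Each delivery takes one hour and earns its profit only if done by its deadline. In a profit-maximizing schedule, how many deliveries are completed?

Sort by profit descending; place each in the latest free slot ≤ its deadline.
By profit: B(d4,71), F(d3,66), E(d7,65), D(d5,63), A(d6,62), G(d1,52), H(d3,36), C(d4,17)
B→slot 4; F→slot 3; E→slot 7; D→slot 5; A→slot 6; G→slot 1; H→slot 2; C skipped.
7 of 8 scheduled.

7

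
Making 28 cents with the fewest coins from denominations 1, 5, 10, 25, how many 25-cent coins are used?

28 = 1×25 + 3×1
Count of 25: 1

1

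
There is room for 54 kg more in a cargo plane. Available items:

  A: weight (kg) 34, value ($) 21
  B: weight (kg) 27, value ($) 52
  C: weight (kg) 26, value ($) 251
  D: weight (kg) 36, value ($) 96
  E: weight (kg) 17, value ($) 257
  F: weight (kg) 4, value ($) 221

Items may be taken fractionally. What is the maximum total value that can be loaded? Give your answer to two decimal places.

Order: F (221/4=55.25) > E (257/17=15.12) > C (251/26=9.65) > D (96/36=2.67) > B (52/27=1.93) > A (21/34=0.62)
Fill: take F (4 @ 221) → take E (17 @ 257) → take C (26 @ 251) → take 7/36 of D → 18.67; 54/54 used.
Total value = 747.67

747.67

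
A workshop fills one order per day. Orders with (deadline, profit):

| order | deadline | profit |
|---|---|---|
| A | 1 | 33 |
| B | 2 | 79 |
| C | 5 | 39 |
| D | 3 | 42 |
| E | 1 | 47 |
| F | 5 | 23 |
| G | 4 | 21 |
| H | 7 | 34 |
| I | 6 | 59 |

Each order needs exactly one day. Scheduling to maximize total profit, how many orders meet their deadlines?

Profit order: B=79 I=59 E=47 D=42 C=39 H=34 A=33 F=23 G=21
Assign: B→slot 2, I→slot 6, E→slot 1, D→slot 3, C→slot 5, H→slot 7, A skipped, F→slot 4, G skipped.
Slots: [1:E] [2:B] [3:D] [4:F] [5:C] [6:I] [7:H]
7 of 9 scheduled.

7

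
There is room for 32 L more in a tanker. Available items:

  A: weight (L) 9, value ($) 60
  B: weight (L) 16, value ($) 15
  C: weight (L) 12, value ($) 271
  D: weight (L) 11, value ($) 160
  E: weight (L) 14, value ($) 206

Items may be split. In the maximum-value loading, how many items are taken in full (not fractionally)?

Greedy by value/weight ratio, highest first.
Order: C (271/12=22.58) > E (206/14=14.71) > D (160/11=14.55) > A (60/9=6.67) > B (15/16=0.94)
Fill: take C (12 @ 271) → take E (14 @ 206) → take 6/11 of D → 87.27; 32/32 used.
2 item(s) taken whole; one partial (take 6/11 of D).

2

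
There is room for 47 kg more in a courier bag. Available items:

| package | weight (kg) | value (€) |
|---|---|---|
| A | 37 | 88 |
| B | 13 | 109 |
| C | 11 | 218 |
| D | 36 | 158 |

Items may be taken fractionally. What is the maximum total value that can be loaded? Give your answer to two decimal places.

427.94

Sort by value per unit weight and fill in that order.
Order: C (218/11=19.82) > B (109/13=8.38) > D (158/36=4.39) > A (88/37=2.38)
Fill: take C (11 @ 218) → take B (13 @ 109) → take 23/36 of D → 100.94; 47/47 used.
Total value = 427.94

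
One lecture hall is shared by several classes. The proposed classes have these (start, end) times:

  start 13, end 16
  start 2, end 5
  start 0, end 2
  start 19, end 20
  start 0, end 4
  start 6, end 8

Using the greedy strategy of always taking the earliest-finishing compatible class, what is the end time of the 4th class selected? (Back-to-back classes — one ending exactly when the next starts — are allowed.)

16

Sorted by end: (0,2)  (0,4)  (2,5)  (6,8)  (13,16)  (19,20)
take (0,2); skip (0,4); take (2,5); take (6,8); take (13,16); take (19,20).
Selected: (0,2) (2,5) (6,8) (13,16) (19,20)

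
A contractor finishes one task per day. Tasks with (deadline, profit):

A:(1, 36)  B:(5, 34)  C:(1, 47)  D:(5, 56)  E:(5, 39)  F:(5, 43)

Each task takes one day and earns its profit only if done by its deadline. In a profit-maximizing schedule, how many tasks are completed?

5

Take jobs in profit order; each goes to the latest open slot no later than its deadline.
Profit order: D=56 C=47 F=43 E=39 A=36 B=34
Assign: D→slot 5, C→slot 1, F→slot 4, E→slot 3, A skipped, B→slot 2.
Slots: [1:C] [2:B] [3:E] [4:F] [5:D]
5 of 6 scheduled.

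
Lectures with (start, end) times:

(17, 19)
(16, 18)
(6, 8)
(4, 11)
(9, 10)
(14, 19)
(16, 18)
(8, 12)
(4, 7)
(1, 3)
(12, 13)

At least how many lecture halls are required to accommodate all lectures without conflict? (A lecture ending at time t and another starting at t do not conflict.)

4

Count concurrent intervals with a sweep; the peak is the room count.
starts: [1, 4, 4, 6, 8, 9, 12, 14, 16, 16, 17]
ends:   [3, 7, 8, 10, 11, 12, 13, 18, 18, 19, 19]
s1→1 e3→0 s4→1 s4→2 s6→3 e7→2 e8→1 s8→2 s9→3 e10→2 e11→1 e12→0 s12→1 e13→0 s14→1 s16→2 s16→3 s17→4  — peak 4.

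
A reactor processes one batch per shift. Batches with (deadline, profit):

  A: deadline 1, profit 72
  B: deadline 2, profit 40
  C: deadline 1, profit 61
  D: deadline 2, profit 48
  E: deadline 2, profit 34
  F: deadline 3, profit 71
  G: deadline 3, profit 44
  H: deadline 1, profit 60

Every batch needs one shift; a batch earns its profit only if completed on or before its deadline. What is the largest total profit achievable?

191

Sort by profit descending; place each in the latest free slot ≤ its deadline.
By profit: A(d1,72), F(d3,71), C(d1,61), H(d1,60), D(d2,48), G(d3,44), B(d2,40), E(d2,34)
A→slot 1; F→slot 3; C skipped; H skipped; D→slot 2; G skipped; B skipped; E skipped.
Profit = 72 + 48 + 71 = 191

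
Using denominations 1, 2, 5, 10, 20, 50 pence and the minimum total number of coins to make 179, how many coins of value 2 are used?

2

Greedy: take as many of the largest coin as possible, then repeat with the remainder.
179 − 3×50→29 − 1×20→9 − 1×5→4 − 2×2→0
Count of 2: 2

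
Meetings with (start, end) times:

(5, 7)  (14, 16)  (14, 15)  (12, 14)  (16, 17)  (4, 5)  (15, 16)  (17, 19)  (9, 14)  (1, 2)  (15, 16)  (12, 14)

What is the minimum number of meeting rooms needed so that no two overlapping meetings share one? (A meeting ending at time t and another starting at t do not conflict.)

3

Count concurrent intervals with a sweep; the peak is the room count.
starts: [1, 4, 5, 9, 12, 12, 14, 14, 15, 15, 16, 17]
ends:   [2, 5, 7, 14, 14, 14, 15, 16, 16, 16, 17, 19]
s1→1 e2→0 s4→1 e5→0 s5→1 e7→0 s9→1 s12→2 s12→3  — peak 3.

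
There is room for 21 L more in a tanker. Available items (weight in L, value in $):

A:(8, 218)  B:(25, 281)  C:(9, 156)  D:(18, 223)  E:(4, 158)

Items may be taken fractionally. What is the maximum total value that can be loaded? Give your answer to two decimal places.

532.00

Order: E (158/4=39.50) > A (218/8=27.25) > C (156/9=17.33) > D (223/18=12.39) > B (281/25=11.24)
Fill: take E (4 @ 158) → take A (8 @ 218) → take C (9 @ 156); 21/21 used.
Total value = 532.00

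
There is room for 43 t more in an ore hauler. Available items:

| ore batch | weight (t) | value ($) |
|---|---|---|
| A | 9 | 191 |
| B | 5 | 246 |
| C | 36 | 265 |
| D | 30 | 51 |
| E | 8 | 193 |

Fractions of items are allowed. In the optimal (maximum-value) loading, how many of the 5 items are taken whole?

Sort by value per unit weight and fill in that order.
Ratios (sorted): B 49.20, E 24.12, A 21.22, C 7.36, D 1.70
take B (5 @ 246); take E (8 @ 193); take A (9 @ 191); take 21/36 of C → 154.58. Capacity used 43/43.
3 item(s) taken whole; one partial (take 21/36 of C).

3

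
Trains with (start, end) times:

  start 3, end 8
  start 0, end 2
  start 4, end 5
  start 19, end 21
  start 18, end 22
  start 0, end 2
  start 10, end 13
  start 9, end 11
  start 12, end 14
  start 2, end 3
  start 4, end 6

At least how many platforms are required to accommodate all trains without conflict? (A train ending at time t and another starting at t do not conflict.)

3

Count concurrent intervals with a sweep; the peak is the room count.
starts: [0, 0, 2, 3, 4, 4, 9, 10, 12, 18, 19]
ends:   [2, 2, 3, 5, 6, 8, 11, 13, 14, 21, 22]
s0→1 s0→2 e2→1 e2→0 s2→1 e3→0 s3→1 s4→2 s4→3  — peak 3.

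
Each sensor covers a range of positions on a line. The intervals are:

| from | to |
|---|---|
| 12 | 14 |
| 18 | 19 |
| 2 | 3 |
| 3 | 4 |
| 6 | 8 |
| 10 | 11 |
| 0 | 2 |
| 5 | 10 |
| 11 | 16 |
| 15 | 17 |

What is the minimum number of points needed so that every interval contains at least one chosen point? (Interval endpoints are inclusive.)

7

Process intervals by earliest right end; each time one isn't hit yet, stab at its right endpoint.
By right end: [0,2]  [2,3]  [3,4]  [6,8]  [5,10]  [10,11]  [12,14]  [11,16]  [15,17]  [18,19]
[0,2] uncovered → point at 2; [3,4] uncovered → point at 4; [6,8] uncovered → point at 8; [10,11] uncovered → point at 11; [12,14] uncovered → point at 14; [15,17] uncovered → point at 17; [18,19] uncovered → point at 19.
Points: 2, 4, 8, 11, 14, 17, 19 (7 total).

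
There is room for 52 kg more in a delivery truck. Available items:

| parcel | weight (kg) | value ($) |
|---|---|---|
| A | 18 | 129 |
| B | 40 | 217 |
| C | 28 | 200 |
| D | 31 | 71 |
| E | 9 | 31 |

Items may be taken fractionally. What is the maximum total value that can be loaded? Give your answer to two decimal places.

361.55

Sort by value per unit weight and fill in that order.
Ratios (sorted): A 7.17, C 7.14, B 5.42, E 3.44, D 2.29
take A (18 @ 129); take C (28 @ 200); take 6/40 of B → 32.55. Capacity used 52/52.
Total value = 361.55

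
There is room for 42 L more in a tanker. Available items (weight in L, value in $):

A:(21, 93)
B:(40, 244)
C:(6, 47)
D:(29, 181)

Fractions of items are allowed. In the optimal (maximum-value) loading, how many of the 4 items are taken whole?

Sort by value per unit weight and fill in that order.
Ratios (sorted): C 7.83, D 6.24, B 6.10, A 4.43
take C (6 @ 47); take D (29 @ 181); take 7/40 of B → 42.70. Capacity used 42/42.
2 item(s) taken whole; one partial (take 7/40 of B).

2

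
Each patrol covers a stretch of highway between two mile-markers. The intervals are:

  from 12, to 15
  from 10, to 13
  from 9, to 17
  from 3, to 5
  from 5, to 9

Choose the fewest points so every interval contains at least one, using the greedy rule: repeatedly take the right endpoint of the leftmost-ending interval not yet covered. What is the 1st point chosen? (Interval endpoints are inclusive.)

Sort by right endpoint; whenever an interval is uncovered, place a point at its right end.
Sorted: [3,5] [5,9] [10,13] [12,15] [9,17]
{[3,5],[5,9]} hit by 5; {[10,13],[12,15],[9,17]} hit by 13.
Points: 5, 13 (2 total).

5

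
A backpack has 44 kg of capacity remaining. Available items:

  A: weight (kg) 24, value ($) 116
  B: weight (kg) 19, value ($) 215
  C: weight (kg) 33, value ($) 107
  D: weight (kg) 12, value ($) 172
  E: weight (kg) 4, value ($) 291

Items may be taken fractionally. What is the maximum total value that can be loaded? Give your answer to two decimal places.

721.50

Sort by value per unit weight and fill in that order.
Order: E (291/4=72.75) > D (172/12=14.33) > B (215/19=11.32) > A (116/24=4.83) > C (107/33=3.24)
Fill: take E (4 @ 291) → take D (12 @ 172) → take B (19 @ 215) → take 9/24 of A → 43.50; 44/44 used.
Total value = 721.50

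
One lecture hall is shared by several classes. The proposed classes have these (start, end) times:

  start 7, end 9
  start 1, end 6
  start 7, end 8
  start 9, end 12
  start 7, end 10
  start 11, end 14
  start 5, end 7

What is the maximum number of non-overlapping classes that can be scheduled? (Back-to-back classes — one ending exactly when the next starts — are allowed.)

Sorted by end: (1,6)  (5,7)  (7,8)  (7,9)  (7,10)  (9,12)  (11,14)
take (1,6); skip (5,7); take (7,8); take (9,12).
Selected 3 classes.

3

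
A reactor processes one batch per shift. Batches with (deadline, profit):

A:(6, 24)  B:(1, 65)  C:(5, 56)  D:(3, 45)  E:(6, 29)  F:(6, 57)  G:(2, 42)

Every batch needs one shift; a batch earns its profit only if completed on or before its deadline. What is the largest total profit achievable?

294

Sort by profit descending; place each in the latest free slot ≤ its deadline.
By profit: B(d1,65), F(d6,57), C(d5,56), D(d3,45), G(d2,42), E(d6,29), A(d6,24)
B→slot 1; F→slot 6; C→slot 5; D→slot 3; G→slot 2; E→slot 4; A skipped.
Profit = 65 + 42 + 45 + 29 + 56 + 57 = 294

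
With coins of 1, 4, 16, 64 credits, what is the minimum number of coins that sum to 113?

5

Use the largest denomination that fits, subtract, and repeat.
113 − 1×64→49 − 3×16→1 − 1×1→0
Total coins = 1 + 3 + 1 = 5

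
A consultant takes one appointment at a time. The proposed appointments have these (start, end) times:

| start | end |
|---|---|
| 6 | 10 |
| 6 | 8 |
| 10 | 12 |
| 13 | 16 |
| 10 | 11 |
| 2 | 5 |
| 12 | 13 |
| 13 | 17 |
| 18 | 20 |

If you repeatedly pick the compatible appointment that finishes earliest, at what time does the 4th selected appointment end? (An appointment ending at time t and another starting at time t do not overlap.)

13

Order by finish time; keep every interval that doesn't clash with the previous kept one.
By end time: (2,5), (6,8), (6,10), (10,11), (10,12), (12,13), (13,16), (13,17), (18,20).
Pick (2,5); next start ≥ 5 → (6,8); next start ≥ 8 → (10,11); next start ≥ 11 → (12,13); next start ≥ 13 → (13,16); next start ≥ 16 → (18,20).
Selected: (2,5) (6,8) (10,11) (12,13) (13,16) (18,20)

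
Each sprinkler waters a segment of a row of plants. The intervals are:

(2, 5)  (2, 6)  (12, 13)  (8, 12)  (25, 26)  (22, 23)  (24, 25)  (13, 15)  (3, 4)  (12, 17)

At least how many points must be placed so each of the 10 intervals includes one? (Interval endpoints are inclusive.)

5

By right end: [3,4]  [2,5]  [2,6]  [8,12]  [12,13]  [13,15]  [12,17]  [22,23]  [24,25]  [25,26]
[3,4] uncovered → point at 4; [8,12] uncovered → point at 12; [13,15] uncovered → point at 15; [22,23] uncovered → point at 23; [24,25] uncovered → point at 25.
Points: 4, 12, 15, 23, 25 (5 total).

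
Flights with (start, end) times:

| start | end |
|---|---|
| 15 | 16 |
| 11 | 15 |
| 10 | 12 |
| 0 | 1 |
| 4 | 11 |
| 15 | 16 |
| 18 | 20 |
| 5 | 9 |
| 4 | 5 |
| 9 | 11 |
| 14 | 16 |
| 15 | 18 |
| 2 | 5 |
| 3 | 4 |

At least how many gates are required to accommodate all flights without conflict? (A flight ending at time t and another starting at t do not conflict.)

Events (time:±→running): 0:+→1 1:-→0 2:+→1 3:+→2 4:-→1 4:+→2 4:+→3 5:-→2 5:-→1 5:+→2 9:-→1 9:+→2 10:+→3 11:-→2 11:-→1 11:+→2 12:-→1 14:+→2 15:-→1 15:+→2 15:+→3 15:+→4 … peak 4.

4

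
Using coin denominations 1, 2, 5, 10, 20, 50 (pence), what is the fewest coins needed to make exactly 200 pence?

Use the largest denomination that fits, subtract, and repeat.
200 − 4×50→0
Total coins = 4 = 4

4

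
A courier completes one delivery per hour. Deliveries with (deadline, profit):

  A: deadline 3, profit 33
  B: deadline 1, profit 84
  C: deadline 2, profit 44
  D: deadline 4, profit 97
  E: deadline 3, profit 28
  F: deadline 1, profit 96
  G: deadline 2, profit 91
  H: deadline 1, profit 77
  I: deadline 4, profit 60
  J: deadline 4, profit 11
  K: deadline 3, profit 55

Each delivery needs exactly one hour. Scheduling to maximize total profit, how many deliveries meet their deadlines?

Sort by profit descending; place each in the latest free slot ≤ its deadline.
Profit order: D=97 F=96 G=91 B=84 H=77 I=60 K=55 C=44 A=33 E=28 J=11
Assign: D→slot 4, F→slot 1, G→slot 2, B skipped, H skipped, I→slot 3, K skipped, C skipped, A skipped, E skipped, J skipped.
Slots: [1:F] [2:G] [3:I] [4:D]
4 of 11 scheduled.

4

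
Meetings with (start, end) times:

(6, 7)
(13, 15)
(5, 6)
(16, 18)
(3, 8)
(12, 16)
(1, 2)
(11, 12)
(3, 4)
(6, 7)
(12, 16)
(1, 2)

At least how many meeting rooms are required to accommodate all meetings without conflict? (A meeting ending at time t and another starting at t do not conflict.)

starts: [1, 1, 3, 3, 5, 6, 6, 11, 12, 12, 13, 16]
ends:   [2, 2, 4, 6, 7, 7, 8, 12, 15, 16, 16, 18]
s1→1 s1→2 e2→1 e2→0 s3→1 s3→2 e4→1 s5→2 e6→1 s6→2 s6→3  — peak 3.

3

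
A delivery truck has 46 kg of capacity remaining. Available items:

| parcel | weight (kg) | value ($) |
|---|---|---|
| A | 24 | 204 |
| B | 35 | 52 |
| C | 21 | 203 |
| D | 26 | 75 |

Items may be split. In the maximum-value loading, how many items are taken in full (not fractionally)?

Sort by value per unit weight and fill in that order.
Order: C (203/21=9.67) > A (204/24=8.50) > D (75/26=2.88) > B (52/35=1.49)
Fill: take C (21 @ 203) → take A (24 @ 204) → take 1/26 of D → 2.88; 46/46 used.
2 item(s) taken whole; one partial (take 1/26 of D).

2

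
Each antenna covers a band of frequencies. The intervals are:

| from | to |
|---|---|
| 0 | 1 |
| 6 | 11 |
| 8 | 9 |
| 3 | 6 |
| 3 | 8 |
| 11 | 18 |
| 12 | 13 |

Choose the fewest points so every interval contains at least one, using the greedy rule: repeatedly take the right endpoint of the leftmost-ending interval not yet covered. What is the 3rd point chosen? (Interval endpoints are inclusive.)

Process intervals by earliest right end; each time one isn't hit yet, stab at its right endpoint.
Sorted: [0,1] [3,6] [3,8] [8,9] [6,11] [12,13] [11,18]
{[0,1]} hit by 1; {[3,6],[3,8]} hit by 6; {[8,9],[6,11]} hit by 9; {[12,13],[11,18]} hit by 13.
Points: 1, 6, 9, 13 (4 total).

9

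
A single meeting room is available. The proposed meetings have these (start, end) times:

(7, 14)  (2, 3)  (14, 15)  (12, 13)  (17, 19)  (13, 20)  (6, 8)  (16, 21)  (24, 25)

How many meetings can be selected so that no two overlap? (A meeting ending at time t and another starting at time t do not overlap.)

6

Greedy by earliest finish: after sorting by end time, pick each interval compatible with the last pick.
By end time: (2,3), (6,8), (12,13), (7,14), (14,15), (17,19), (13,20), (16,21), (24,25).
Pick (2,3); next start ≥ 3 → (6,8); next start ≥ 8 → (12,13); next start ≥ 13 → (14,15); next start ≥ 15 → (17,19); next start ≥ 19 → (24,25).
Selected 6 meetings.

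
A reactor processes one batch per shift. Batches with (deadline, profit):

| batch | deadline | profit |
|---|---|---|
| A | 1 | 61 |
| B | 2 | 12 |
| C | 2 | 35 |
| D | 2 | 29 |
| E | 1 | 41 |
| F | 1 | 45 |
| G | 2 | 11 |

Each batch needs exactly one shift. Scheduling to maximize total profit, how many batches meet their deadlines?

Sort by profit descending; place each in the latest free slot ≤ its deadline.
By profit: A(d1,61), F(d1,45), E(d1,41), C(d2,35), D(d2,29), B(d2,12), G(d2,11)
A→slot 1; F skipped; E skipped; C→slot 2; D skipped; B skipped; G skipped.
2 of 7 scheduled.

2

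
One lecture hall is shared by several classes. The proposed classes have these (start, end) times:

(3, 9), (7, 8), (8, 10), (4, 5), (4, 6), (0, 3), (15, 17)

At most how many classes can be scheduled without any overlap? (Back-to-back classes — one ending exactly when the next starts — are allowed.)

By end time: (0,3), (4,5), (4,6), (7,8), (3,9), (8,10), (15,17).
Pick (0,3); next start ≥ 3 → (4,5); next start ≥ 5 → (7,8); next start ≥ 8 → (8,10); next start ≥ 10 → (15,17).
Selected 5 classes.

5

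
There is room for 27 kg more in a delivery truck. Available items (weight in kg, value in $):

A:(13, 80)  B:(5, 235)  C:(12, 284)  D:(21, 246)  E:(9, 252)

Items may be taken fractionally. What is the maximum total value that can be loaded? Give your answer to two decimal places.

Sort by value per unit weight and fill in that order.
Order: B (235/5=47.00) > E (252/9=28.00) > C (284/12=23.67) > D (246/21=11.71) > A (80/13=6.15)
Fill: take B (5 @ 235) → take E (9 @ 252) → take C (12 @ 284) → take 1/21 of D → 11.71; 27/27 used.
Total value = 782.71

782.71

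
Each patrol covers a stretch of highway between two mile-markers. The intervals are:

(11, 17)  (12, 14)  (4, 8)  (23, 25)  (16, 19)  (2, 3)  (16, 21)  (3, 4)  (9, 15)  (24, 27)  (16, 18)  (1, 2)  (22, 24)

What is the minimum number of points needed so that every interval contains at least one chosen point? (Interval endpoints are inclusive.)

Sort by right endpoint; whenever an interval is uncovered, place a point at its right end.
By right end: [1,2]  [2,3]  [3,4]  [4,8]  [12,14]  [9,15]  [11,17]  [16,18]  [16,19]  [16,21]  [22,24]  [23,25]  [24,27]
[1,2] uncovered → point at 2; [3,4] uncovered → point at 4; [12,14] uncovered → point at 14; [16,18] uncovered → point at 18; [22,24] uncovered → point at 24.
Points: 2, 4, 14, 18, 24 (5 total).

5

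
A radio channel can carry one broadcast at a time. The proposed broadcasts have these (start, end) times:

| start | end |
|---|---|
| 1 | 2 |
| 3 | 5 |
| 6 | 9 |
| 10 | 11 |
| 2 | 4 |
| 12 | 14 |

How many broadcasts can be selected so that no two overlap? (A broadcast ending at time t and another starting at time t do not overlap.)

5

Order by finish time; keep every interval that doesn't clash with the previous kept one.
By end time: (1,2), (2,4), (3,5), (6,9), (10,11), (12,14).
Pick (1,2); next start ≥ 2 → (2,4); next start ≥ 4 → (6,9); next start ≥ 9 → (10,11); next start ≥ 11 → (12,14).
Selected 5 broadcasts.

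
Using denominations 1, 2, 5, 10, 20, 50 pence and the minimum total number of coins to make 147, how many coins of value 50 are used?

2

147 = 2×50 + 2×20 + 1×5 + 1×2
Count of 50: 2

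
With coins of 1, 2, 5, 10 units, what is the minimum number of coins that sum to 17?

Use the largest denomination that fits, subtract, and repeat.
17 = 1×10 + 1×5 + 1×2
Total coins = 1 + 1 + 1 = 3

3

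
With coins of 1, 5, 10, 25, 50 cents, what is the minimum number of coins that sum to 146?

146 = 2×50 + 1×25 + 2×10 + 1×1
Total coins = 2 + 1 + 2 + 1 = 6

6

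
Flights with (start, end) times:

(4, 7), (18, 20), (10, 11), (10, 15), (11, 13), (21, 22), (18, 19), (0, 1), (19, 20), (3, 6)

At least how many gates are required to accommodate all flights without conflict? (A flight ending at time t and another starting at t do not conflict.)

2

The answer is the maximum number of intervals overlapping at any instant.
starts: [0, 3, 4, 10, 10, 11, 18, 18, 19, 21]
ends:   [1, 6, 7, 11, 13, 15, 19, 20, 20, 22]
s0→1 e1→0 s3→1 s4→2  — peak 2.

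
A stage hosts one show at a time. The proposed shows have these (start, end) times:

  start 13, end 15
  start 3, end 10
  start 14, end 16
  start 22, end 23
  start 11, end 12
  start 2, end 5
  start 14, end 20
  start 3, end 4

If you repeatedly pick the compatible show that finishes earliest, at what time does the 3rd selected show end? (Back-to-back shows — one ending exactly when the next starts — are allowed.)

15

Sort by end time and greedily take each interval whose start is ≥ the last chosen end.
Sorted by end: (3,4)  (2,5)  (3,10)  (11,12)  (13,15)  (14,16)  (14,20)  (22,23)
take (3,4); take (11,12); take (13,15); skip (14,20); take (22,23).
Selected: (3,4) (11,12) (13,15) (22,23)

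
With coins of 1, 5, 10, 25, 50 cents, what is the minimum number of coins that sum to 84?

7

84 = 1×50 + 1×25 + 1×5 + 4×1
Total coins = 1 + 1 + 1 + 4 = 7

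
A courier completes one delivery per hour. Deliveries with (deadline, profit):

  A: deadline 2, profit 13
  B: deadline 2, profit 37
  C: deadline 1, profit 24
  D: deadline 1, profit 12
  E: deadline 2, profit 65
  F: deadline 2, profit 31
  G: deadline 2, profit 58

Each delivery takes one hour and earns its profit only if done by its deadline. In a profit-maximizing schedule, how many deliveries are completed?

Sort by profit descending; place each in the latest free slot ≤ its deadline.
Profit order: E=65 G=58 B=37 F=31 C=24 A=13 D=12
Assign: E→slot 2, G→slot 1, B skipped, F skipped, C skipped, A skipped, D skipped.
Slots: [1:G] [2:E]
2 of 7 scheduled.

2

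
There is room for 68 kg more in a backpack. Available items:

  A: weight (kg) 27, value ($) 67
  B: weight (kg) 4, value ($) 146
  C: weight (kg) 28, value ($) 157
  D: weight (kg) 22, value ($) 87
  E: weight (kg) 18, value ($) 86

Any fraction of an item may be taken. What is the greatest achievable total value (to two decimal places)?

460.18

Sort by value per unit weight and fill in that order.
Ratios (sorted): B 36.50, C 5.61, E 4.78, D 3.95, A 2.48
take B (4 @ 146); take C (28 @ 157); take E (18 @ 86); take 18/22 of D → 71.18. Capacity used 68/68.
Total value = 460.18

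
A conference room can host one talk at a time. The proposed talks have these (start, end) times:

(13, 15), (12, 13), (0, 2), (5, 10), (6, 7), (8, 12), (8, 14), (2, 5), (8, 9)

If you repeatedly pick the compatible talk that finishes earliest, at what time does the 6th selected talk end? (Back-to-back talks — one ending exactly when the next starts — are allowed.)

15

Order by finish time; keep every interval that doesn't clash with the previous kept one.
By end time: (0,2), (2,5), (6,7), (8,9), (5,10), (8,12), (12,13), (8,14), (13,15).
Pick (0,2); next start ≥ 2 → (2,5); next start ≥ 5 → (6,7); next start ≥ 7 → (8,9); next start ≥ 9 → (12,13); next start ≥ 13 → (13,15).
Selected: (0,2) (2,5) (6,7) (8,9) (12,13) (13,15)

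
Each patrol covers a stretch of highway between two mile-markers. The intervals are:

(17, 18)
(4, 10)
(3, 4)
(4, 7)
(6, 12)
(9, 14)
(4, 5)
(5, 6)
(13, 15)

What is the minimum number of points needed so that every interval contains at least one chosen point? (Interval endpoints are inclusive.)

4

Sort by right endpoint; whenever an interval is uncovered, place a point at its right end.
Sorted: [3,4] [4,5] [5,6] [4,7] [4,10] [6,12] [9,14] [13,15] [17,18]
{[3,4],[4,5]} hit by 4; {[5,6],[4,7],[4,10],[6,12]} hit by 6; {[9,14],[13,15]} hit by 14; {[17,18]} hit by 18.
Points: 4, 6, 14, 18 (4 total).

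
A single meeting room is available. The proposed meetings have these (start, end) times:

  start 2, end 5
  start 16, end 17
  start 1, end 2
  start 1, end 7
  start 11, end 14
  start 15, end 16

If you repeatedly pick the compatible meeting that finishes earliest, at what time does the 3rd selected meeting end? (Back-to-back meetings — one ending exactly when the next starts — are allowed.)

14

Sorted by end: (1,2)  (2,5)  (1,7)  (11,14)  (15,16)  (16,17)
take (1,2); take (2,5); take (11,14); take (15,16); take (16,17).
Selected: (1,2) (2,5) (11,14) (15,16) (16,17)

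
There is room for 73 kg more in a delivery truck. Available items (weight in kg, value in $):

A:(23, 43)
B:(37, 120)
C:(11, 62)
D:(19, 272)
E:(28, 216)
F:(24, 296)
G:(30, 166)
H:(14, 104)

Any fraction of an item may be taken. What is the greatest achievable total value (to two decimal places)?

798.86

Order: D (272/19=14.32) > F (296/24=12.33) > E (216/28=7.71) > H (104/14=7.43) > C (62/11=5.64) > G (166/30=5.53) > B (120/37=3.24) > A (43/23=1.87)
Fill: take D (19 @ 272) → take F (24 @ 296) → take E (28 @ 216) → take 2/14 of H → 14.86; 73/73 used.
Total value = 798.86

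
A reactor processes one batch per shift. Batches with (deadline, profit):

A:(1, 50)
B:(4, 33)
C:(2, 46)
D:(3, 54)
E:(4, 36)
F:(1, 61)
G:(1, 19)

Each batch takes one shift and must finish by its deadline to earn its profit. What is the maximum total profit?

197

Sort by profit descending; place each in the latest free slot ≤ its deadline.
Profit order: F=61 D=54 A=50 C=46 E=36 B=33 G=19
Assign: F→slot 1, D→slot 3, A skipped, C→slot 2, E→slot 4, B skipped, G skipped.
Slots: [1:F] [2:C] [3:D] [4:E]
Profit = 61 + 46 + 54 + 36 = 197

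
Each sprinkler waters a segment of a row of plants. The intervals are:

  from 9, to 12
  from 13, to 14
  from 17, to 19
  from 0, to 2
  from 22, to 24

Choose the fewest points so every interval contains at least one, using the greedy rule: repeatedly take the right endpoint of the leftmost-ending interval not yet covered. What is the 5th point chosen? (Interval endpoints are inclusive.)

Process intervals by earliest right end; each time one isn't hit yet, stab at its right endpoint.
By right end: [0,2]  [9,12]  [13,14]  [17,19]  [22,24]
[0,2] uncovered → point at 2; [9,12] uncovered → point at 12; [13,14] uncovered → point at 14; [17,19] uncovered → point at 19; [22,24] uncovered → point at 24.
Points: 2, 12, 14, 19, 24 (5 total).

24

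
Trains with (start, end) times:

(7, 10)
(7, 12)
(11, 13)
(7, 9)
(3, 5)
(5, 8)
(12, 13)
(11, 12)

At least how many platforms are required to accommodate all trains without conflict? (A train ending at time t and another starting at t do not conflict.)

Events (time:±→running): 3:+→1 5:-→0 5:+→1 7:+→2 7:+→3 7:+→4 … peak 4.

4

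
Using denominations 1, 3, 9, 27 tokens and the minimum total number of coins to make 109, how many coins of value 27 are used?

4

109 = 4×27 + 1×1
Count of 27: 4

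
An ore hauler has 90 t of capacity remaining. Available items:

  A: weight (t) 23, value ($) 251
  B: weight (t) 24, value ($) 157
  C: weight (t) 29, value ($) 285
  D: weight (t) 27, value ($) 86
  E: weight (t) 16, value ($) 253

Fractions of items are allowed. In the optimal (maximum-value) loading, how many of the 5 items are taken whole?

3

Ratios (sorted): E 15.81, A 10.91, C 9.83, B 6.54, D 3.19
take E (16 @ 253); take A (23 @ 251); take C (29 @ 285); take 22/24 of B → 143.92. Capacity used 90/90.
3 item(s) taken whole; one partial (take 22/24 of B).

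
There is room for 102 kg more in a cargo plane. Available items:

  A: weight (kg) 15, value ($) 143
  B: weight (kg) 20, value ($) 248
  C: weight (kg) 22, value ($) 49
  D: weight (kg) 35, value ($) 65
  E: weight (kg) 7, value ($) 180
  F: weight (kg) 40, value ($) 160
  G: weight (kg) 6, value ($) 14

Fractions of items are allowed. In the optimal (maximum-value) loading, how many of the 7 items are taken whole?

Sort by value per unit weight and fill in that order.
Order: E (180/7=25.71) > B (248/20=12.40) > A (143/15=9.53) > F (160/40=4.00) > G (14/6=2.33) > C (49/22=2.23) > D (65/35=1.86)
Fill: take E (7 @ 180) → take B (20 @ 248) → take A (15 @ 143) → take F (40 @ 160) → take G (6 @ 14) → take 14/22 of C → 31.18; 102/102 used.
5 item(s) taken whole; one partial (take 14/22 of C).

5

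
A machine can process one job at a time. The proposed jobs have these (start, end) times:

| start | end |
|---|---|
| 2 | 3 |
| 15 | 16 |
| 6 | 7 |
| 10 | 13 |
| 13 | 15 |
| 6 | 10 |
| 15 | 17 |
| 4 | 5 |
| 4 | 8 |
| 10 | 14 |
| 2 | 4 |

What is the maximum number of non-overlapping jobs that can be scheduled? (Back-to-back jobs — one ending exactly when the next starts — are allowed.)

6

Sort by end time and greedily take each interval whose start is ≥ the last chosen end.
Sorted by end: (2,3)  (2,4)  (4,5)  (6,7)  (4,8)  (6,10)  (10,13)  (10,14)  (13,15)  (15,16)  (15,17)
take (2,3); take (4,5); take (6,7); skip (4,8); skip (6,10); take (10,13); take (13,15); take (15,16).
Selected 6 jobs.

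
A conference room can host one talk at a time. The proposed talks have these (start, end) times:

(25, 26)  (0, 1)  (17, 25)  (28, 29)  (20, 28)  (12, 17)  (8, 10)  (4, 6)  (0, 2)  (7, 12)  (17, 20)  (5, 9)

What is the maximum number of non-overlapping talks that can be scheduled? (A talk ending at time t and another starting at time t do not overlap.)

7

Order by finish time; keep every interval that doesn't clash with the previous kept one.
Sorted by end: (0,1)  (0,2)  (4,6)  (5,9)  (8,10)  (7,12)  (12,17)  (17,20)  (17,25)  (25,26)  (20,28)  (28,29)
take (0,1); take (4,6); take (8,10); skip (7,12); take (12,17); take (17,20); skip (17,25); take (25,26); take (28,29).
Selected 7 talks.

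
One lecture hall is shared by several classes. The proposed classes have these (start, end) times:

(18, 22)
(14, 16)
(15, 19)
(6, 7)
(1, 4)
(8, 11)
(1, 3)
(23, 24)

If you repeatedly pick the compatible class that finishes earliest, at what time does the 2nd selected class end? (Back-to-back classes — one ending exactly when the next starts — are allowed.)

7

Sorted by end: (1,3)  (1,4)  (6,7)  (8,11)  (14,16)  (15,19)  (18,22)  (23,24)
take (1,3); take (6,7); take (8,11); take (14,16); take (18,22); take (23,24).
Selected: (1,3) (6,7) (8,11) (14,16) (18,22) (23,24)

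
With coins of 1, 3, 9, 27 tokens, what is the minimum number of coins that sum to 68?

Greedy: take as many of the largest coin as possible, then repeat with the remainder.
68 = 2×27 + 1×9 + 1×3 + 2×1
Total coins = 2 + 1 + 1 + 2 = 6

6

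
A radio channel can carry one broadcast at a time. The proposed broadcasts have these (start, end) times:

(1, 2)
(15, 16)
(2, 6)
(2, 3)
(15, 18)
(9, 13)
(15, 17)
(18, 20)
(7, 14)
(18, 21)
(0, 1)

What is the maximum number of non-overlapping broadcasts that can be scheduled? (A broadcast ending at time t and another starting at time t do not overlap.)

Sort by end time and greedily take each interval whose start is ≥ the last chosen end.
Sorted by end: (0,1)  (1,2)  (2,3)  (2,6)  (9,13)  (7,14)  (15,16)  (15,17)  (15,18)  (18,20)  (18,21)
take (0,1); take (1,2); take (2,3); take (9,13); take (15,16); skip (15,18); take (18,20).
Selected 6 broadcasts.

6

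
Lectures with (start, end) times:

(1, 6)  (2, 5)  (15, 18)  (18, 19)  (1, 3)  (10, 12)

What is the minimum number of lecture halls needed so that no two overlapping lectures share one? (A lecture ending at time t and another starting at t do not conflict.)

3

The answer is the maximum number of intervals overlapping at any instant.
Events (time:±→running): 1:+→1 1:+→2 2:+→3 … peak 3.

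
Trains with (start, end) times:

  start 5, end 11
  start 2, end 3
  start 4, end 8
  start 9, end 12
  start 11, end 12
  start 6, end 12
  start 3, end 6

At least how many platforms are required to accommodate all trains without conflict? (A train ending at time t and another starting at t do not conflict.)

Events (time:±→running): 2:+→1 3:-→0 3:+→1 4:+→2 5:+→3 … peak 3.

3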